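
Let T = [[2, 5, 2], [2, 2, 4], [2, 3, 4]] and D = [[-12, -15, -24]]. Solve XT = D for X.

X = [[0, -3, -3]]

T is on the right of X, so right-multiply by T⁻¹: X = DT⁻¹.
det T = -4; the adjugate gives T⁻¹ = [[1, 7/2, -4], [0, -1, 1], [-1/2, -1, 3/2]].
X = DT⁻¹ = [[-12, -15, -24]] · [[1, 7/2, -4], [0, -1, 1], [-1/2, -1, 3/2]] = [[0, -3, -3]].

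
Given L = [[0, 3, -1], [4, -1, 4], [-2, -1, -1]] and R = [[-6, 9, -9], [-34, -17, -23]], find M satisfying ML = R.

M = [[2, -2, -1], [-6, -6, 5]]

Right-multiplying both sides by L⁻¹ gives M = RL⁻¹.
L has determinant -6; L⁻¹ = [[-5/6, -2/3, -11/6], [2/3, 1/3, 2/3], [1, 1, 2]].
M = RL⁻¹ = [[-6, 9, -9], [-34, -17, -23]] · [[-5/6, -2/3, -11/6], [2/3, 1/3, 2/3], [1, 1, 2]] = [[2, -2, -1], [-6, -6, 5]].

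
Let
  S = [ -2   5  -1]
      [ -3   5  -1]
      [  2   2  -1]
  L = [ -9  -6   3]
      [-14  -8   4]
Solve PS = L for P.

Since S sits to the right of P, P = LS⁻¹.
S has determinant -3; S⁻¹ = [[1, -1, 0], [5/3, -4/3, -1/3], [16/3, -14/3, -5/3]].
P = LS⁻¹ = [[-9, -6, 3], [-14, -8, 4]] · [[1, -1, 0], [5/3, -4/3, -1/3], [16/3, -14/3, -5/3]] = [[-3, 3, -3], [-6, 6, -4]].

P = [[-3, 3, -3], [-6, 6, -4]]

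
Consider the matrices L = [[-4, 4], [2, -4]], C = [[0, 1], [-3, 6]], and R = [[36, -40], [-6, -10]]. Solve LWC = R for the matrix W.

Isolating W: multiply by L⁻¹ from the left and C⁻¹ from the right, so W = L⁻¹RC⁻¹.
det L = 8; the adjugate gives L⁻¹ = [[-1/2, -1/2], [-1/4, -1/2]].
det C = 3, so C⁻¹ = [[2, -1/3], [1, 0]].
L⁻¹R = [[-15, 25], [-6, 15]].
W = (L⁻¹R)C⁻¹ = [[-5, 5], [3, 2]].

W = [[-5, 5], [3, 2]]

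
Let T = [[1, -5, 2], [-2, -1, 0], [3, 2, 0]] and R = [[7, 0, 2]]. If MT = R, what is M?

Since T sits to the right of M, M = RT⁻¹.
det T = -2, so T⁻¹ = [[0, -2, -1], [0, 3, 2], [1/2, 17/2, 11/2]].
M = RT⁻¹ = [[7, 0, 2]] · [[0, -2, -1], [0, 3, 2], [1/2, 17/2, 11/2]] = [[1, 3, 4]].

M = [[1, 3, 4]]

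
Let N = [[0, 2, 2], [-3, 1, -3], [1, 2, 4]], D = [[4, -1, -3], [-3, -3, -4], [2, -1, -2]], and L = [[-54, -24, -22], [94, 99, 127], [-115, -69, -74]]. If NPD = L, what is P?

P = [[2, 5, 4], [2, 0, -2], [-5, 5, 2]]

Isolating P: multiply by N⁻¹ from the left and D⁻¹ from the right, so P = N⁻¹LD⁻¹.
det N = 4; the adjugate gives N⁻¹ = [[5/2, -1, -2], [9/4, -1/2, -3/2], [-7/4, 1/2, 3/2]].
det D = -5; the adjugate gives D⁻¹ = [[-2/5, -1/5, 1], [14/5, 2/5, -5], [-9/5, -2/5, 3]].
N⁻¹L = [[1, -21, -34], [4, 0, -2], [-31, -12, -9]].
P = (N⁻¹L)D⁻¹ = [[2, 5, 4], [2, 0, -2], [-5, 5, 2]].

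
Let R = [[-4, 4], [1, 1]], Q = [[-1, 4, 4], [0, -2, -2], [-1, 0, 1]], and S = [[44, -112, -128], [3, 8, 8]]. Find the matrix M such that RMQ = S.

M = R⁻¹SQ⁻¹ (apply R⁻¹ on the left and Q⁻¹ on the right).
det R = -8; the adjugate gives R⁻¹ = [[-1/8, 1/2], [1/8, 1/2]].
Q has determinant 2; Q⁻¹ = [[-1, -2, 0], [1, 3/2, -1], [-1, -2, 1]].
R⁻¹S = [[-4, 18, 20], [7, -10, -12]].
M = (R⁻¹S)Q⁻¹ = [[2, -5, 2], [-5, -5, -2]].

M = [[2, -5, 2], [-5, -5, -2]]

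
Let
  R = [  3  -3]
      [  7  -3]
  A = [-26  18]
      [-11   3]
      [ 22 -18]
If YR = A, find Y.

Since R sits to the right of Y, Y = AR⁻¹.
R has determinant 12; R⁻¹ = [[-1/4, 1/4], [-7/12, 1/4]].
Y = AR⁻¹ = [[-26, 18], [-11, 3], [22, -18]] · [[-1/4, 1/4], [-7/12, 1/4]] = [[-4, -2], [1, -2], [5, 1]].

Y = [[-4, -2], [1, -2], [5, 1]]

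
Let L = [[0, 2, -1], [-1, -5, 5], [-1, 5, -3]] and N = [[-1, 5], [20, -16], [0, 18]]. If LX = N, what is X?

X = [[-5, -4], [2, 1], [5, -3]]

Since L multiplies X on the left, X = L⁻¹N.
det L = -6; the adjugate gives L⁻¹ = [[5/3, -1/6, -5/6], [4/3, 1/6, -1/6], [5/3, 1/3, -1/3]].
X = L⁻¹N = [[5/3, -1/6, -5/6], [4/3, 1/6, -1/6], [5/3, 1/3, -1/3]] · [[-1, 5], [20, -16], [0, 18]] = [[-5, -4], [2, 1], [5, -3]].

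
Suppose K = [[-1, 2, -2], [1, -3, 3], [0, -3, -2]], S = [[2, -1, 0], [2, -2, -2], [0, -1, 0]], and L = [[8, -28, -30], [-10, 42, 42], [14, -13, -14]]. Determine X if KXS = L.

Isolating X: multiply by K⁻¹ from the left and S⁻¹ from the right, so X = K⁻¹LS⁻¹.
det K = -5, so K⁻¹ = [[-3, -2, 0], [-2/5, -2/5, -1/5], [3/5, 3/5, -1/5]].
det S = -4; the adjugate gives S⁻¹ = [[1/2, 0, -1/2], [0, 0, -1], [1/2, -1/2, 1/2]].
K⁻¹L = [[-4, 0, 6], [-2, -3, -2], [-4, 11, 10]].
X = (K⁻¹L)S⁻¹ = [[1, -3, 5], [-2, 1, 3], [3, -5, -4]].

X = [[1, -3, 5], [-2, 1, 3], [3, -5, -4]]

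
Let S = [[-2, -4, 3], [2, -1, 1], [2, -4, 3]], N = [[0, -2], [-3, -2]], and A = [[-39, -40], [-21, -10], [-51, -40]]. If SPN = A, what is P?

P = [[-1, 1], [-5, 0], [-5, 5]]

P = S⁻¹AN⁻¹ (apply S⁻¹ on the left and N⁻¹ on the right).
det S = -4, so S⁻¹ = [[-1/4, 0, 1/4], [1, 3, -2], [3/2, 4, -5/2]].
N has determinant -6; N⁻¹ = [[1/3, -1/3], [-1/2, 0]].
S⁻¹A = [[-3, 0], [0, 10], [-15, 0]].
P = (S⁻¹A)N⁻¹ = [[-1, 1], [-5, 0], [-5, 5]].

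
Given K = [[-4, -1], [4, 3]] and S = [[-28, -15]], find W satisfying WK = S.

W = [[3, -4]]

Since K sits to the right of W, W = SK⁻¹.
K has determinant -8; K⁻¹ = [[-3/8, -1/8], [1/2, 1/2]].
W = SK⁻¹ = [[-28, -15]] · [[-3/8, -1/8], [1/2, 1/2]] = [[3, -4]].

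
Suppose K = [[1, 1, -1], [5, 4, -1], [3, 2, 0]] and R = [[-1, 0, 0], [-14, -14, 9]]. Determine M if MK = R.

M = [[-2, 2, -3], [-4, -5, 5]]

Since K sits to the right of M, M = RK⁻¹.
K has determinant 1; K⁻¹ = [[2, -2, 3], [-3, 3, -4], [-2, 1, -1]].
M = RK⁻¹ = [[-1, 0, 0], [-14, -14, 9]] · [[2, -2, 3], [-3, 3, -4], [-2, 1, -1]] = [[-2, 2, -3], [-4, -5, 5]].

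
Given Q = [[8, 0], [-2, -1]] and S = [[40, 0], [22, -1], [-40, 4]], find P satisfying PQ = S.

Q is on the right of P, so right-multiply by Q⁻¹: P = SQ⁻¹.
Q has determinant -8; Q⁻¹ = [[1/8, 0], [-1/4, -1]].
P = SQ⁻¹ = [[40, 0], [22, -1], [-40, 4]] · [[1/8, 0], [-1/4, -1]] = [[5, 0], [3, 1], [-6, -4]].

P = [[5, 0], [3, 1], [-6, -4]]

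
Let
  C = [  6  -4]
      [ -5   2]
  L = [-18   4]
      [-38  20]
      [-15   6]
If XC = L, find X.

X = [[2, 6], [-3, 4], [0, 3]]

Since C sits to the right of X, X = LC⁻¹.
det C = -8; the adjugate gives C⁻¹ = [[-1/4, -1/2], [-5/8, -3/4]].
X = LC⁻¹ = [[-18, 4], [-38, 20], [-15, 6]] · [[-1/4, -1/2], [-5/8, -3/4]] = [[2, 6], [-3, 4], [0, 3]].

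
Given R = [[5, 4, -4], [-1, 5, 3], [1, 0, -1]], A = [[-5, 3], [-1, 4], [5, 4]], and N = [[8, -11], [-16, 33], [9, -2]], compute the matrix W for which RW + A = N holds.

RW = N − A = [[13, -14], [-15, 29], [4, -6]].
Left-multiplying both sides by R⁻¹ gives W = R⁻¹(N − A).
R has determinant 3; R⁻¹ = [[-5/3, 4/3, 32/3], [2/3, -1/3, -11/3], [-5/3, 4/3, 29/3]].
W = R⁻¹(N − A) = [[1, -2], [-1, 3], [-3, 4]].

W = [[1, -2], [-1, 3], [-3, 4]]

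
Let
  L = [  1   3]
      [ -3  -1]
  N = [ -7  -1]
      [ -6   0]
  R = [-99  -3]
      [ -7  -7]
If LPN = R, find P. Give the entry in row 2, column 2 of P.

Isolating P: multiply by L⁻¹ from the left and N⁻¹ from the right, so P = L⁻¹RN⁻¹.
det L = 8, so L⁻¹ = [[-1/8, -3/8], [3/8, 1/8]].
det N = -6; the adjugate gives N⁻¹ = [[0, -1/6], [-1, 7/6]].
L⁻¹R = [[15, 3], [-38, -2]].
P = (L⁻¹R)N⁻¹ = [[-3, 1], [2, 4]].

4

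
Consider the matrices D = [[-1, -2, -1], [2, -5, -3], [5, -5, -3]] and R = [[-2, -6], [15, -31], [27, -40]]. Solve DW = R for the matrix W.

W = [[4, -3], [1, 2], [-4, 5]]

Since D multiplies W on the left, W = D⁻¹R.
det D = 3, so D⁻¹ = [[0, -1/3, 1/3], [-3, 8/3, -5/3], [5, -5, 3]].
W = D⁻¹R = [[0, -1/3, 1/3], [-3, 8/3, -5/3], [5, -5, 3]] · [[-2, -6], [15, -31], [27, -40]] = [[4, -3], [1, 2], [-4, 5]].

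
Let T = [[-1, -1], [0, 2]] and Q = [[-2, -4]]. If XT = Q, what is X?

X = [[2, -1]]

Right-multiplying both sides by T⁻¹ gives X = QT⁻¹.
det T = -2, so T⁻¹ = [[-1, -1/2], [0, 1/2]].
X = QT⁻¹ = [[-2, -4]] · [[-1, -1/2], [0, 1/2]] = [[2, -1]].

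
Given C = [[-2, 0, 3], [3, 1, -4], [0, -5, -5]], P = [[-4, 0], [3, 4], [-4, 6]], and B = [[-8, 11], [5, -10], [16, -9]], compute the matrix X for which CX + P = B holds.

CX = B − P = [[-4, 11], [2, -14], [20, -15]].
Left-multiplying both sides by C⁻¹ gives X = C⁻¹(B − P).
det C = 5, so C⁻¹ = [[-5, -3, -3/5], [3, 2, 1/5], [-3, -2, -2/5]].
X = C⁻¹(B − P) = [[2, -4], [-4, 2], [0, 1]].

X = [[2, -4], [-4, 2], [0, 1]]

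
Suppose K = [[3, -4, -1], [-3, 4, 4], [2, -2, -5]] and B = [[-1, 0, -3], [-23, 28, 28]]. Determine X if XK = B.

X = [[-3, -4, -2], [-4, 1, -4]]

K is on the right of X, so right-multiply by K⁻¹: X = BK⁻¹.
det K = -6, so K⁻¹ = [[2, 3, 2], [7/6, 13/6, 3/2], [1/3, 1/3, 0]].
X = BK⁻¹ = [[-1, 0, -3], [-23, 28, 28]] · [[2, 3, 2], [7/6, 13/6, 3/2], [1/3, 1/3, 0]] = [[-3, -4, -2], [-4, 1, -4]].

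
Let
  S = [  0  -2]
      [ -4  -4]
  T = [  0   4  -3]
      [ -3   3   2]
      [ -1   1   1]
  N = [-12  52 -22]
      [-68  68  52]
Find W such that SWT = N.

W = [[5, -2, -5], [-5, -2, 0]]

Isolating W: multiply by S⁻¹ from the left and T⁻¹ from the right, so W = S⁻¹NT⁻¹.
det S = -8, so S⁻¹ = [[1/2, -1/4], [-1/2, 0]].
det T = 4; the adjugate gives T⁻¹ = [[1/4, -7/4, 17/4], [1/4, -3/4, 9/4], [0, -1, 3]].
S⁻¹N = [[11, 9, -24], [6, -26, 11]].
W = (S⁻¹N)T⁻¹ = [[5, -2, -5], [-5, -2, 0]].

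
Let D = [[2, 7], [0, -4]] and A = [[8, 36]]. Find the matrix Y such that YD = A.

Right-multiplying both sides by D⁻¹ gives Y = AD⁻¹.
D has determinant -8; D⁻¹ = [[1/2, 7/8], [0, -1/4]].
Y = AD⁻¹ = [[8, 36]] · [[1/2, 7/8], [0, -1/4]] = [[4, -2]].

Y = [[4, -2]]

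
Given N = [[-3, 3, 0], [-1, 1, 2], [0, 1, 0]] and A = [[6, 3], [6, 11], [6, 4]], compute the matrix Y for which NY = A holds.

Left-multiplying both sides by N⁻¹ gives Y = N⁻¹A.
det N = 6; the adjugate gives N⁻¹ = [[-1/3, 0, 1], [0, 0, 1], [-1/6, 1/2, 0]].
Y = N⁻¹A = [[-1/3, 0, 1], [0, 0, 1], [-1/6, 1/2, 0]] · [[6, 3], [6, 11], [6, 4]] = [[4, 3], [6, 4], [2, 5]].

Y = [[4, 3], [6, 4], [2, 5]]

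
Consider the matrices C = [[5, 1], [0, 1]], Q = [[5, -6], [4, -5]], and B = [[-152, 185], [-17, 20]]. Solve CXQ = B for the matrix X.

X = [[-3, -3], [-5, 2]]

Left-multiply by C⁻¹ and right-multiply by Q⁻¹: X = C⁻¹BQ⁻¹.
C has determinant 5; C⁻¹ = [[1/5, -1/5], [0, 1]].
Q has determinant -1; Q⁻¹ = [[5, -6], [4, -5]].
C⁻¹B = [[-27, 33], [-17, 20]].
X = (C⁻¹B)Q⁻¹ = [[-3, -3], [-5, 2]].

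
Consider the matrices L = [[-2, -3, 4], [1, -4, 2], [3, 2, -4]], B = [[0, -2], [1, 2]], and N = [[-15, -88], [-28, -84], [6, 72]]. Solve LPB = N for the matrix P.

P = [[-4, -4], [-3, 5], [3, -2]]

Isolating P: multiply by L⁻¹ from the left and B⁻¹ from the right, so P = L⁻¹NB⁻¹.
L has determinant 2; L⁻¹ = [[6, -2, 5], [5, -2, 4], [7, -5/2, 11/2]].
B has determinant 2; B⁻¹ = [[1, 1], [-1/2, 0]].
L⁻¹N = [[-4, 0], [5, 16], [-2, -10]].
P = (L⁻¹N)B⁻¹ = [[-4, -4], [-3, 5], [3, -2]].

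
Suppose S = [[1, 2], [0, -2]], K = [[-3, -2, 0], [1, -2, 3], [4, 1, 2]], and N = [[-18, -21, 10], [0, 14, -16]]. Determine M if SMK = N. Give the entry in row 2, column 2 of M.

2

M = S⁻¹NK⁻¹ (apply S⁻¹ on the left and K⁻¹ on the right).
det S = -2; the adjugate gives S⁻¹ = [[1, 1], [0, -1/2]].
K has determinant 1; K⁻¹ = [[-7, 4, -6], [10, -6, 9], [9, -5, 8]].
S⁻¹N = [[-18, -7, -6], [0, -7, 8]].
M = (S⁻¹N)K⁻¹ = [[2, 0, -3], [2, 2, 1]].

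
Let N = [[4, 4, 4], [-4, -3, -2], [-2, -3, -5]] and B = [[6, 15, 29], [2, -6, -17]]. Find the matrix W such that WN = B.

N is on the right of W, so right-multiply by N⁻¹: W = BN⁻¹.
N has determinant -4; N⁻¹ = [[-9/4, -2, -1], [4, 3, 2], [-3/2, -1, -1]].
W = BN⁻¹ = [[6, 15, 29], [2, -6, -17]] · [[-9/4, -2, -1], [4, 3, 2], [-3/2, -1, -1]] = [[3, 4, -5], [-3, -5, 3]].

W = [[3, 4, -5], [-3, -5, 3]]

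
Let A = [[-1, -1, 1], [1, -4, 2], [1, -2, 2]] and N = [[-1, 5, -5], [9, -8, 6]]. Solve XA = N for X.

X = [[-1, 0, -2], [-4, 1, 4]]

Right-multiplying both sides by A⁻¹ gives X = NA⁻¹.
det A = 6; the adjugate gives A⁻¹ = [[-2/3, 0, 1/3], [0, -1/2, 1/2], [1/3, -1/2, 5/6]].
X = NA⁻¹ = [[-1, 5, -5], [9, -8, 6]] · [[-2/3, 0, 1/3], [0, -1/2, 1/2], [1/3, -1/2, 5/6]] = [[-1, 0, -2], [-4, 1, 4]].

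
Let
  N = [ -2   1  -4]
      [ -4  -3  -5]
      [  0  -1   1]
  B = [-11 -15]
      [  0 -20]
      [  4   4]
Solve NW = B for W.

W = [[5, -2], [-5, 1], [-1, 5]]

N is on the left of W, so left-multiply by N⁻¹: W = N⁻¹B.
det N = 4, so N⁻¹ = [[-2, 3/4, -17/4], [1, -1/2, 3/2], [1, -1/2, 5/2]].
W = N⁻¹B = [[-2, 3/4, -17/4], [1, -1/2, 3/2], [1, -1/2, 5/2]] · [[-11, -15], [0, -20], [4, 4]] = [[5, -2], [-5, 1], [-1, 5]].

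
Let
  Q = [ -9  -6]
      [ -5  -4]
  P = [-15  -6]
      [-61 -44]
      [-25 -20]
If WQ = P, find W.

Since Q sits to the right of W, W = PQ⁻¹.
Q has determinant 6; Q⁻¹ = [[-2/3, 1], [5/6, -3/2]].
W = PQ⁻¹ = [[-15, -6], [-61, -44], [-25, -20]] · [[-2/3, 1], [5/6, -3/2]] = [[5, -6], [4, 5], [0, 5]].

W = [[5, -6], [4, 5], [0, 5]]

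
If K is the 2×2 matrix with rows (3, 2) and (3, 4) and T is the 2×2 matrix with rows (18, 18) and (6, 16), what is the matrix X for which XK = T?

X = [[3, 3], [-4, 6]]

K is on the right of X, so right-multiply by K⁻¹: X = TK⁻¹.
K has determinant 6; K⁻¹ = [[2/3, -1/3], [-1/2, 1/2]].
X = TK⁻¹ = [[18, 18], [6, 16]] · [[2/3, -1/3], [-1/2, 1/2]] = [[3, 3], [-4, 6]].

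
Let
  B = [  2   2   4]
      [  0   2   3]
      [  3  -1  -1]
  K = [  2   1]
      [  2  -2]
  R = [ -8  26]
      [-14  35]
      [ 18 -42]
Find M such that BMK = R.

Isolating M: multiply by B⁻¹ from the left and K⁻¹ from the right, so M = B⁻¹RK⁻¹.
det B = -4, so B⁻¹ = [[-1/4, 1/2, 1/2], [-9/4, 7/2, 3/2], [3/2, -2, -1]].
det K = -6, so K⁻¹ = [[1/3, 1/6], [1/3, -1/3]].
B⁻¹R = [[4, -10], [-4, 1], [-2, 11]].
M = (B⁻¹R)K⁻¹ = [[-2, 4], [-1, -1], [3, -4]].

M = [[-2, 4], [-1, -1], [3, -4]]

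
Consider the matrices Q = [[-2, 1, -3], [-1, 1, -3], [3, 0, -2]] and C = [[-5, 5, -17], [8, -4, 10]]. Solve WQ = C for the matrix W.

Since Q sits to the right of W, W = CQ⁻¹.
det Q = 2, so Q⁻¹ = [[-1, 1, 0], [-11/2, 13/2, -3/2], [-3/2, 3/2, -1/2]].
W = CQ⁻¹ = [[-5, 5, -17], [8, -4, 10]] · [[-1, 1, 0], [-11/2, 13/2, -3/2], [-3/2, 3/2, -1/2]] = [[3, 2, 1], [-1, -3, 1]].

W = [[3, 2, 1], [-1, -3, 1]]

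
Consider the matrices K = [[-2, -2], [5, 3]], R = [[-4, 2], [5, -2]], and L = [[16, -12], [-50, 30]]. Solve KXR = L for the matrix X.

Left-multiply by K⁻¹ and right-multiply by R⁻¹: X = K⁻¹LR⁻¹.
K has determinant 4; K⁻¹ = [[3/4, 1/2], [-5/4, -1/2]].
det R = -2, so R⁻¹ = [[1, 1], [5/2, 2]].
K⁻¹L = [[-13, 6], [5, 0]].
X = (K⁻¹L)R⁻¹ = [[2, -1], [5, 5]].

X = [[2, -1], [5, 5]]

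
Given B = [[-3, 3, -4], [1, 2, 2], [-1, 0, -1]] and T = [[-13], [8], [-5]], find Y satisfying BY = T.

Y = [[4], [1], [1]]

B is on the left of Y, so left-multiply by B⁻¹: Y = B⁻¹T.
B has determinant -5; B⁻¹ = [[2/5, -3/5, -14/5], [1/5, 1/5, -2/5], [-2/5, 3/5, 9/5]].
Y = B⁻¹T = [[2/5, -3/5, -14/5], [1/5, 1/5, -2/5], [-2/5, 3/5, 9/5]] · [[-13], [8], [-5]] = [[4], [1], [1]].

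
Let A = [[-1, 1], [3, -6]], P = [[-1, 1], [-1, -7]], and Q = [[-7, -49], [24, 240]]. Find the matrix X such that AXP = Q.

X = A⁻¹QP⁻¹ (apply A⁻¹ on the left and P⁻¹ on the right).
A has determinant 3; A⁻¹ = [[-2, -1/3], [-1, -1/3]].
det P = 8, so P⁻¹ = [[-7/8, -1/8], [1/8, -1/8]].
A⁻¹Q = [[6, 18], [-1, -31]].
X = (A⁻¹Q)P⁻¹ = [[-3, -3], [-3, 4]].

X = [[-3, -3], [-3, 4]]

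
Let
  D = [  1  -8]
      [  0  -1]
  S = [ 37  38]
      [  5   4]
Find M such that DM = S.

Since D multiplies M on the left, M = D⁻¹S.
D has determinant -1; D⁻¹ = [[1, -8], [0, -1]].
M = D⁻¹S = [[1, -8], [0, -1]] · [[37, 38], [5, 4]] = [[-3, 6], [-5, -4]].

M = [[-3, 6], [-5, -4]]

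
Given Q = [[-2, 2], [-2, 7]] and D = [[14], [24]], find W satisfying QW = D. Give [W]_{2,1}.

2

Q is on the left of W, so left-multiply by Q⁻¹: W = Q⁻¹D.
Q has determinant -10; Q⁻¹ = [[-7/10, 1/5], [-1/5, 1/5]].
W = Q⁻¹D = [[-7/10, 1/5], [-1/5, 1/5]] · [[14], [24]] = [[-5], [2]].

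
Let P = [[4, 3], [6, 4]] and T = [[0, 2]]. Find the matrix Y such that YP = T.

Y = [[6, -4]]

Right-multiplying both sides by P⁻¹ gives Y = TP⁻¹.
det P = -2, so P⁻¹ = [[-2, 3/2], [3, -2]].
Y = TP⁻¹ = [[0, 2]] · [[-2, 3/2], [3, -2]] = [[6, -4]].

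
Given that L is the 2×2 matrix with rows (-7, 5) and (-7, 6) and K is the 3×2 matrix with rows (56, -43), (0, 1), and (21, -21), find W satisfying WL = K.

W = [[-5, -3], [-1, 1], [3, -6]]

Right-multiplying both sides by L⁻¹ gives W = KL⁻¹.
det L = -7, so L⁻¹ = [[-6/7, 5/7], [-1, 1]].
W = KL⁻¹ = [[56, -43], [0, 1], [21, -21]] · [[-6/7, 5/7], [-1, 1]] = [[-5, -3], [-1, 1], [3, -6]].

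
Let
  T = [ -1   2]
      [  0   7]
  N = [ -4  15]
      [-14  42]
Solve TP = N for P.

P = [[0, -3], [-2, 6]]

Since T multiplies P on the left, P = T⁻¹N.
det T = -7; the adjugate gives T⁻¹ = [[-1, 2/7], [0, 1/7]].
P = T⁻¹N = [[-1, 2/7], [0, 1/7]] · [[-4, 15], [-14, 42]] = [[0, -3], [-2, 6]].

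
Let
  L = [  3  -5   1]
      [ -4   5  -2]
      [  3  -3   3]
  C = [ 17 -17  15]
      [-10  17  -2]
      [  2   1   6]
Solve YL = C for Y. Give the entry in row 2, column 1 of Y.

-3

Right-multiplying both sides by L⁻¹ gives Y = CL⁻¹.
det L = -6, so L⁻¹ = [[-3/2, -2, -5/6], [-1, -1, -1/3], [1/2, 1, 5/6]].
Y = CL⁻¹ = [[17, -17, 15], [-10, 17, -2], [2, 1, 6]] · [[-3/2, -2, -5/6], [-1, -1, -1/3], [1/2, 1, 5/6]] = [[-1, -2, 4], [-3, 1, 1], [-1, 1, 3]].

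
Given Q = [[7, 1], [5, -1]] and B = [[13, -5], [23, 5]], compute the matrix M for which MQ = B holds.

Since Q sits to the right of M, M = BQ⁻¹.
Q has determinant -12; Q⁻¹ = [[1/12, 1/12], [5/12, -7/12]].
M = BQ⁻¹ = [[13, -5], [23, 5]] · [[1/12, 1/12], [5/12, -7/12]] = [[-1, 4], [4, -1]].

M = [[-1, 4], [4, -1]]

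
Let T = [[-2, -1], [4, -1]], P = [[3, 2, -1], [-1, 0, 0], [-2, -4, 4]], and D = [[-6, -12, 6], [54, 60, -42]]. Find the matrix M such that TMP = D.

M = T⁻¹DP⁻¹ (apply T⁻¹ on the left and P⁻¹ on the right).
det T = 6, so T⁻¹ = [[-1/6, 1/6], [-2/3, -1/3]].
P has determinant 4; P⁻¹ = [[0, -1, 0], [1, 5/2, 1/4], [1, 2, 1/2]].
T⁻¹D = [[10, 12, -8], [-14, -12, 10]].
M = (T⁻¹D)P⁻¹ = [[4, 4, -1], [-2, 4, 2]].

M = [[4, 4, -1], [-2, 4, 2]]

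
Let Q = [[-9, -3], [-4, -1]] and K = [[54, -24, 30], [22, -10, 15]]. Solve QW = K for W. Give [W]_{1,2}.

2

Left-multiplying both sides by Q⁻¹ gives W = Q⁻¹K.
Q has determinant -3; Q⁻¹ = [[1/3, -1], [-4/3, 3]].
W = Q⁻¹K = [[1/3, -1], [-4/3, 3]] · [[54, -24, 30], [22, -10, 15]] = [[-4, 2, -5], [-6, 2, 5]].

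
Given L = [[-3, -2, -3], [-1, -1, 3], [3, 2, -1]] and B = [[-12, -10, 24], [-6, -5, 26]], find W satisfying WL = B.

W = [[-1, 6, -3], [-4, 3, -5]]

L is on the right of W, so right-multiply by L⁻¹: W = BL⁻¹.
L has determinant -4; L⁻¹ = [[5/4, 2, 9/4], [-2, -3, -3], [-1/4, 0, -1/4]].
W = BL⁻¹ = [[-12, -10, 24], [-6, -5, 26]] · [[5/4, 2, 9/4], [-2, -3, -3], [-1/4, 0, -1/4]] = [[-1, 6, -3], [-4, 3, -5]].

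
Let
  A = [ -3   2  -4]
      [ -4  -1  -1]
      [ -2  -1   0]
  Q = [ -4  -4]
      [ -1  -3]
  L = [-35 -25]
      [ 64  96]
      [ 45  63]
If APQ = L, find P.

Left-multiply by A⁻¹ and right-multiply by Q⁻¹: P = A⁻¹LQ⁻¹.
det A = -1, so A⁻¹ = [[1, -4, 6], [-2, 8, -13], [-2, 7, -11]].
det Q = 8; the adjugate gives Q⁻¹ = [[-3/8, 1/2], [1/8, -1/2]].
A⁻¹L = [[-21, -31], [-3, -1], [23, 29]].
P = (A⁻¹L)Q⁻¹ = [[4, 5], [1, -1], [-5, -3]].

P = [[4, 5], [1, -1], [-5, -3]]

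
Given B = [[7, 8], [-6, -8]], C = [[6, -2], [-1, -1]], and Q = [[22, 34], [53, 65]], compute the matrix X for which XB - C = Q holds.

XB = Q + C = [[28, 32], [52, 64]].
Right-multiplying both sides by B⁻¹ gives X = (Q + C)B⁻¹.
B has determinant -8; B⁻¹ = [[1, 1], [-3/4, -7/8]].
X = (Q + C)B⁻¹ = [[4, 0], [4, -4]].

X = [[4, 0], [4, -4]]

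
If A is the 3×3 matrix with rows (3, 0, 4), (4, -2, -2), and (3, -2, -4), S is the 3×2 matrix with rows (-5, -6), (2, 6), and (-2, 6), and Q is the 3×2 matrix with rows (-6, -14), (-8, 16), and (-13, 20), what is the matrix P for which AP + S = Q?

AP = Q − S = [[-1, -8], [-10, 10], [-11, 14]].
A is on the left of P, so left-multiply by A⁻¹: P = A⁻¹(Q − S).
det A = 4, so A⁻¹ = [[1, -2, 2], [5/2, -6, 11/2], [-1/2, 3/2, -3/2]].
P = A⁻¹(Q − S) = [[-3, 0], [-3, -3], [2, -2]].

P = [[-3, 0], [-3, -3], [2, -2]]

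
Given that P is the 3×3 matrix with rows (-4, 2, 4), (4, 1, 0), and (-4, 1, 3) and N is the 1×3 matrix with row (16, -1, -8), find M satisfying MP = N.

Right-multiplying both sides by P⁻¹ gives M = NP⁻¹.
det P = -4, so P⁻¹ = [[-3/4, 1/2, 1], [3, -1, -4], [-2, 1, 3]].
M = NP⁻¹ = [[16, -1, -8]] · [[-3/4, 1/2, 1], [3, -1, -4], [-2, 1, 3]] = [[1, 1, -4]].

M = [[1, 1, -4]]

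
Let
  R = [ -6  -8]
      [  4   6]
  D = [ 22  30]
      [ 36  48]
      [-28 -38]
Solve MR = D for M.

M = [[-3, 1], [-6, 0], [4, -1]]

Right-multiplying both sides by R⁻¹ gives M = DR⁻¹.
det R = -4, so R⁻¹ = [[-3/2, -2], [1, 3/2]].
M = DR⁻¹ = [[22, 30], [36, 48], [-28, -38]] · [[-3/2, -2], [1, 3/2]] = [[-3, 1], [-6, 0], [4, -1]].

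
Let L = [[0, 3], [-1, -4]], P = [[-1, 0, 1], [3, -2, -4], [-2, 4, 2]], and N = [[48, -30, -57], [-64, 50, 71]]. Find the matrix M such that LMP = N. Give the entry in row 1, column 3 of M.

-5

M = L⁻¹NP⁻¹ (apply L⁻¹ on the left and P⁻¹ on the right).
L has determinant 3; L⁻¹ = [[-4/3, -1], [1/3, 0]].
det P = -4; the adjugate gives P⁻¹ = [[-3, -1, -1/2], [-1/2, 0, 1/4], [-2, -1, -1/2]].
L⁻¹N = [[0, -10, 5], [16, -10, -19]].
M = (L⁻¹N)P⁻¹ = [[-5, -5, -5], [-5, 3, -1]].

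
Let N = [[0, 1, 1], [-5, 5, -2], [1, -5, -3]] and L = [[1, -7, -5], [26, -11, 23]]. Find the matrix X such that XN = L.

Right-multiplying both sides by N⁻¹ gives X = LN⁻¹.
N has determinant 3; N⁻¹ = [[-25/3, -2/3, -7/3], [-17/3, -1/3, -5/3], [20/3, 1/3, 5/3]].
X = LN⁻¹ = [[1, -7, -5], [26, -11, 23]] · [[-25/3, -2/3, -7/3], [-17/3, -1/3, -5/3], [20/3, 1/3, 5/3]] = [[-2, 0, 1], [-1, -6, -4]].

X = [[-2, 0, 1], [-1, -6, -4]]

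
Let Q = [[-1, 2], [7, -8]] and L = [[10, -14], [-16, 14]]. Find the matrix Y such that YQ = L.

Y = [[-3, 1], [-5, -3]]

Since Q sits to the right of Y, Y = LQ⁻¹.
det Q = -6; the adjugate gives Q⁻¹ = [[4/3, 1/3], [7/6, 1/6]].
Y = LQ⁻¹ = [[10, -14], [-16, 14]] · [[4/3, 1/3], [7/6, 1/6]] = [[-3, 1], [-5, -3]].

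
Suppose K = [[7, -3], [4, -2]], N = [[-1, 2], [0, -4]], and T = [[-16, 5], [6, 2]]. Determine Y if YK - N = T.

Y = [[-3, 1], [2, -2]]

YK = T + N = [[-17, 7], [6, -2]].
K is on the right of Y, so right-multiply by K⁻¹: Y = (T + N)K⁻¹.
det K = -2, so K⁻¹ = [[1, -3/2], [2, -7/2]].
Y = (T + N)K⁻¹ = [[-3, 1], [2, -2]].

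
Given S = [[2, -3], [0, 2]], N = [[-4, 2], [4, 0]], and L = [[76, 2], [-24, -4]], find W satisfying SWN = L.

Left-multiply by S⁻¹ and right-multiply by N⁻¹: W = S⁻¹LN⁻¹.
det S = 4; the adjugate gives S⁻¹ = [[1/2, 3/4], [0, 1/2]].
det N = -8, so N⁻¹ = [[0, 1/4], [1/2, 1/2]].
S⁻¹L = [[20, -2], [-12, -2]].
W = (S⁻¹L)N⁻¹ = [[-1, 4], [-1, -4]].

W = [[-1, 4], [-1, -4]]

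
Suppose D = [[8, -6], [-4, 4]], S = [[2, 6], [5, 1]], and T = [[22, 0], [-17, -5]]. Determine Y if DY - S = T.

Y = [[3, 0], [0, -1]]

DY = T + S = [[24, 6], [-12, -4]].
D is on the left of Y, so left-multiply by D⁻¹: Y = D⁻¹(T + S).
det D = 8, so D⁻¹ = [[1/2, 3/4], [1/2, 1]].
Y = D⁻¹(T + S) = [[3, 0], [0, -1]].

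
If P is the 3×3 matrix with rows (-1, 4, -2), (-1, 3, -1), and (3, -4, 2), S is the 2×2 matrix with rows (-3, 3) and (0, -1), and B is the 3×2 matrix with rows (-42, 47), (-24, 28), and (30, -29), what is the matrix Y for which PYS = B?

Y = [[2, -3], [2, -3], [-4, -2]]

Isolating Y: multiply by P⁻¹ from the left and S⁻¹ from the right, so Y = P⁻¹BS⁻¹.
det P = 4; the adjugate gives P⁻¹ = [[1/2, 0, 1/2], [-1/4, 1, 1/4], [-5/4, 2, 1/4]].
det S = 3; the adjugate gives S⁻¹ = [[-1/3, -1], [0, -1]].
P⁻¹B = [[-6, 9], [-6, 9], [12, -10]].
Y = (P⁻¹B)S⁻¹ = [[2, -3], [2, -3], [-4, -2]].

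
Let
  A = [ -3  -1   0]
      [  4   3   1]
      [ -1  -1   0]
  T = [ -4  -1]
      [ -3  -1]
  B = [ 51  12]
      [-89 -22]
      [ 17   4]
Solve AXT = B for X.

X = [[5, -1], [0, 0], [3, 3]]

Left-multiply by A⁻¹ and right-multiply by T⁻¹: X = A⁻¹BT⁻¹.
det A = -2, so A⁻¹ = [[-1/2, 0, 1/2], [1/2, 0, -3/2], [1/2, 1, 5/2]].
det T = 1; the adjugate gives T⁻¹ = [[-1, 1], [3, -4]].
A⁻¹B = [[-17, -4], [0, 0], [-21, -6]].
X = (A⁻¹B)T⁻¹ = [[5, -1], [0, 0], [3, 3]].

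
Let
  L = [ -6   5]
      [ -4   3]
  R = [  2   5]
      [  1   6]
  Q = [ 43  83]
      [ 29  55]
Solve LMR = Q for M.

M = [[-5, 2], [-1, 1]]

Isolating M: multiply by L⁻¹ from the left and R⁻¹ from the right, so M = L⁻¹QR⁻¹.
det L = 2; the adjugate gives L⁻¹ = [[3/2, -5/2], [2, -3]].
det R = 7; the adjugate gives R⁻¹ = [[6/7, -5/7], [-1/7, 2/7]].
L⁻¹Q = [[-8, -13], [-1, 1]].
M = (L⁻¹Q)R⁻¹ = [[-5, 2], [-1, 1]].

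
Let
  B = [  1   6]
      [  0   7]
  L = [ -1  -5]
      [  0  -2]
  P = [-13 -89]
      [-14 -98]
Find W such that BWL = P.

W = [[1, 0], [2, 2]]

Isolating W: multiply by B⁻¹ from the left and L⁻¹ from the right, so W = B⁻¹PL⁻¹.
det B = 7, so B⁻¹ = [[1, -6/7], [0, 1/7]].
det L = 2; the adjugate gives L⁻¹ = [[-1, 5/2], [0, -1/2]].
B⁻¹P = [[-1, -5], [-2, -14]].
W = (B⁻¹P)L⁻¹ = [[1, 0], [2, 2]].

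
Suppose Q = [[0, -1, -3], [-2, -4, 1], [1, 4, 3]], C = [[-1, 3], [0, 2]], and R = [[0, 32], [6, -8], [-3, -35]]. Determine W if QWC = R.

Isolating W: multiply by Q⁻¹ from the left and C⁻¹ from the right, so W = Q⁻¹RC⁻¹.
Q has determinant 5; Q⁻¹ = [[-16/5, -9/5, -13/5], [7/5, 3/5, 6/5], [-4/5, -1/5, -2/5]].
det C = -2, so C⁻¹ = [[-1, 3/2], [0, 1/2]].
Q⁻¹R = [[-3, 3], [0, -2], [0, -10]].
W = (Q⁻¹R)C⁻¹ = [[3, -3], [0, -1], [0, -5]].

W = [[3, -3], [0, -1], [0, -5]]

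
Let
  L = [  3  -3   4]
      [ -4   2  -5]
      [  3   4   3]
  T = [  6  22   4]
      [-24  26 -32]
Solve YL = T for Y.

L is on the right of Y, so right-multiply by L⁻¹: Y = TL⁻¹.
L has determinant -1; L⁻¹ = [[-26, -25, -7], [3, 3, 1], [22, 21, 6]].
Y = TL⁻¹ = [[6, 22, 4], [-24, 26, -32]] · [[-26, -25, -7], [3, 3, 1], [22, 21, 6]] = [[-2, 0, 4], [-2, 6, 2]].

Y = [[-2, 0, 4], [-2, 6, 2]]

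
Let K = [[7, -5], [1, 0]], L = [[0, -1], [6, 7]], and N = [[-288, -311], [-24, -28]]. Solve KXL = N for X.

X = K⁻¹NL⁻¹ (apply K⁻¹ on the left and L⁻¹ on the right).
det K = 5, so K⁻¹ = [[0, 1], [-1/5, 7/5]].
det L = 6, so L⁻¹ = [[7/6, 1/6], [-1, 0]].
K⁻¹N = [[-24, -28], [24, 23]].
X = (K⁻¹N)L⁻¹ = [[0, -4], [5, 4]].

X = [[0, -4], [5, 4]]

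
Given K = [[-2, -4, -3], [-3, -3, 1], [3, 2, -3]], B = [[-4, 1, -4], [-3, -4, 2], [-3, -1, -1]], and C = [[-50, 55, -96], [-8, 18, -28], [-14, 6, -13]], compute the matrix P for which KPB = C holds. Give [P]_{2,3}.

P = K⁻¹CB⁻¹ (apply K⁻¹ on the left and B⁻¹ on the right).
det K = 1; the adjugate gives K⁻¹ = [[7, -18, -13], [-6, 15, 11], [3, -8, -6]].
det B = 3; the adjugate gives B⁻¹ = [[2, 5/3, -14/3], [-3, -8/3, 20/3], [-3, -7/3, 19/3]].
K⁻¹C = [[-24, -17, 1], [26, 6, 13], [-2, -15, 14]].
P = (K⁻¹C)B⁻¹ = [[0, 3, 5], [-5, -3, 1], [-1, 4, -2]].

1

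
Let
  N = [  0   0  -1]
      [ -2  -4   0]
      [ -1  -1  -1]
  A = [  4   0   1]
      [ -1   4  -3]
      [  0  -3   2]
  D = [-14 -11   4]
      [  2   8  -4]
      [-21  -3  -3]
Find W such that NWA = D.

W = N⁻¹DA⁻¹ (apply N⁻¹ on the left and A⁻¹ on the right).
det N = 2; the adjugate gives N⁻¹ = [[2, 1/2, -2], [-1, -1/2, 1], [-1, 0, 0]].
det A = -1, so A⁻¹ = [[1, 3, 4], [-2, -8, -11], [-3, -12, -16]].
N⁻¹D = [[15, -12, 12], [-8, 4, -5], [14, 11, -4]].
W = (N⁻¹D)A⁻¹ = [[3, -3, 0], [-1, 4, 4], [4, 2, -1]].

W = [[3, -3, 0], [-1, 4, 4], [4, 2, -1]]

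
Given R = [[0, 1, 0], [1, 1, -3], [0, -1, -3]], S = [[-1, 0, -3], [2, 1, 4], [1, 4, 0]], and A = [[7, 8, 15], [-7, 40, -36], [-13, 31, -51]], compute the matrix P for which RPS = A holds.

P = [[1, -3, -1], [-5, 0, 2], [0, 3, -4]]

P = R⁻¹AS⁻¹ (apply R⁻¹ on the left and S⁻¹ on the right).
det R = 3, so R⁻¹ = [[-2, 1, -1], [1, 0, 0], [-1/3, 0, -1/3]].
det S = -5; the adjugate gives S⁻¹ = [[16/5, 12/5, -3/5], [-4/5, -3/5, 2/5], [-7/5, -4/5, 1/5]].
R⁻¹A = [[-8, -7, -15], [7, 8, 15], [2, -13, 12]].
P = (R⁻¹A)S⁻¹ = [[1, -3, -1], [-5, 0, 2], [0, 3, -4]].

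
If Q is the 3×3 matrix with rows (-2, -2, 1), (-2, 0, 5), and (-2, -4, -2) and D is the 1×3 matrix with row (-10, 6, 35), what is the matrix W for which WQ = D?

Right-multiplying both sides by Q⁻¹ gives W = DQ⁻¹.
det Q = -4, so Q⁻¹ = [[-5, 2, 5/2], [7/2, -3/2, -2], [-2, 1, 1]].
W = DQ⁻¹ = [[-10, 6, 35]] · [[-5, 2, 5/2], [7/2, -3/2, -2], [-2, 1, 1]] = [[1, 6, -2]].

W = [[1, 6, -2]]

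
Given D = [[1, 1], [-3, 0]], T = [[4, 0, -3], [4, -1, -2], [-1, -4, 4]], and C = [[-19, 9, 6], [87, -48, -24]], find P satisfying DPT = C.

P = D⁻¹CT⁻¹ (apply D⁻¹ on the left and T⁻¹ on the right).
det D = 3; the adjugate gives D⁻¹ = [[0, -1/3], [1, 1/3]].
T has determinant 3; T⁻¹ = [[-4, 4, -1], [-14/3, 13/3, -4/3], [-17/3, 16/3, -4/3]].
D⁻¹C = [[-29, 16, 8], [10, -7, -2]].
P = (D⁻¹C)T⁻¹ = [[-4, -4, -3], [4, -1, 2]].

P = [[-4, -4, -3], [4, -1, 2]]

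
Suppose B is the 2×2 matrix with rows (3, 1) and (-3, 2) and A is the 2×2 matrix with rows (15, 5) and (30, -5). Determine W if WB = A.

W = [[5, 0], [5, -5]]

B is on the right of W, so right-multiply by B⁻¹: W = AB⁻¹.
det B = 9, so B⁻¹ = [[2/9, -1/9], [1/3, 1/3]].
W = AB⁻¹ = [[15, 5], [30, -5]] · [[2/9, -1/9], [1/3, 1/3]] = [[5, 0], [5, -5]].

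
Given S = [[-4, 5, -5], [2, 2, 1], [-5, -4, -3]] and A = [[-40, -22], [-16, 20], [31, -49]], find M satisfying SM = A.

M = [[-5, 3], [-6, 4], [6, 6]]

S is on the left of M, so left-multiply by S⁻¹: M = S⁻¹A.
S has determinant 3; S⁻¹ = [[-2/3, 35/3, 5], [1/3, -13/3, -2], [2/3, -41/3, -6]].
M = S⁻¹A = [[-2/3, 35/3, 5], [1/3, -13/3, -2], [2/3, -41/3, -6]] · [[-40, -22], [-16, 20], [31, -49]] = [[-5, 3], [-6, 4], [6, 6]].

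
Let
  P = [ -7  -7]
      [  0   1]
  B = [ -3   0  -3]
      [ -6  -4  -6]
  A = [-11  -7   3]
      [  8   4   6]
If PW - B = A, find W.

W = [[0, 1, 0], [2, 0, 0]]

PW = A + B = [[-14, -7, 0], [2, 0, 0]].
P is on the left of W, so left-multiply by P⁻¹: W = P⁻¹(A + B).
P has determinant -7; P⁻¹ = [[-1/7, -1], [0, 1]].
W = P⁻¹(A + B) = [[0, 1, 0], [2, 0, 0]].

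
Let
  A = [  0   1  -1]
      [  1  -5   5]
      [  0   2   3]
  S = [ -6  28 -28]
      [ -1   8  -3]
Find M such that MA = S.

Right-multiplying both sides by A⁻¹ gives M = SA⁻¹.
A has determinant -5; A⁻¹ = [[5, 1, 0], [3/5, 0, 1/5], [-2/5, 0, 1/5]].
M = SA⁻¹ = [[-6, 28, -28], [-1, 8, -3]] · [[5, 1, 0], [3/5, 0, 1/5], [-2/5, 0, 1/5]] = [[-2, -6, 0], [1, -1, 1]].

M = [[-2, -6, 0], [1, -1, 1]]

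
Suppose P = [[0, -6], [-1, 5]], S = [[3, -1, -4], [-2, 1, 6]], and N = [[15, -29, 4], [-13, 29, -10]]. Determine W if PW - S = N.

PW = N + S = [[18, -30, 0], [-15, 30, -4]].
P is on the left of W, so left-multiply by P⁻¹: W = P⁻¹(N + S).
det P = -6, so P⁻¹ = [[-5/6, -1], [-1/6, 0]].
W = P⁻¹(N + S) = [[0, -5, 4], [-3, 5, 0]].

W = [[0, -5, 4], [-3, 5, 0]]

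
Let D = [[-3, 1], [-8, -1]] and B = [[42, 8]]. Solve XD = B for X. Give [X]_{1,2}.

-6

Right-multiplying both sides by D⁻¹ gives X = BD⁻¹.
det D = 11; the adjugate gives D⁻¹ = [[-1/11, -1/11], [8/11, -3/11]].
X = BD⁻¹ = [[42, 8]] · [[-1/11, -1/11], [8/11, -3/11]] = [[2, -6]].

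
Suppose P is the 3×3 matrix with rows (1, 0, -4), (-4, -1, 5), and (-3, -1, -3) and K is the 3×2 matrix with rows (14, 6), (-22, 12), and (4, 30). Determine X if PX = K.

X = [[2, -6], [-1, -3], [-3, -3]]

P is on the left of X, so left-multiply by P⁻¹: X = P⁻¹K.
det P = 4, so P⁻¹ = [[2, 1, -1], [-27/4, -15/4, 11/4], [1/4, 1/4, -1/4]].
X = P⁻¹K = [[2, 1, -1], [-27/4, -15/4, 11/4], [1/4, 1/4, -1/4]] · [[14, 6], [-22, 12], [4, 30]] = [[2, -6], [-1, -3], [-3, -3]].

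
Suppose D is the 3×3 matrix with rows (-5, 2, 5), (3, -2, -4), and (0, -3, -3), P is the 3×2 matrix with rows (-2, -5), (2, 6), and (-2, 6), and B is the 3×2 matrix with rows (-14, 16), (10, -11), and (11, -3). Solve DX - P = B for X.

X = [[2, -5], [-3, 3], [0, -4]]

DX = B + P = [[-16, 11], [12, -5], [9, 3]].
Since D multiplies X on the left, X = D⁻¹(B + P).
det D = 3, so D⁻¹ = [[-2, -3, 2/3], [3, 5, -5/3], [-3, -5, 4/3]].
X = D⁻¹(B + P) = [[2, -5], [-3, 3], [0, -4]].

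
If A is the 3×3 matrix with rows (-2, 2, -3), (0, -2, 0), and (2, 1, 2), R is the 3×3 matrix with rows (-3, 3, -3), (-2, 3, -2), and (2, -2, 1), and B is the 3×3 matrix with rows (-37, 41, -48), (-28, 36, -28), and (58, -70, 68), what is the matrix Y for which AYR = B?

Y = A⁻¹BR⁻¹ (apply A⁻¹ on the left and R⁻¹ on the right).
det A = -4, so A⁻¹ = [[1, 7/4, 3/2], [0, -1/2, 0], [-1, -3/2, -1]].
det R = 3; the adjugate gives R⁻¹ = [[-1/3, 1, 1], [-2/3, 1, 0], [-2/3, 0, -1]].
A⁻¹B = [[1, -1, 5], [14, -18, 14], [21, -25, 22]].
Y = (A⁻¹B)R⁻¹ = [[-3, 0, -4], [-2, -4, 0], [-5, -4, -1]].

Y = [[-3, 0, -4], [-2, -4, 0], [-5, -4, -1]]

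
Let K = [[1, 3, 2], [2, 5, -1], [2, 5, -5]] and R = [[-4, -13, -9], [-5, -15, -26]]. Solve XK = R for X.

X = [[-6, 2, -1], [-5, -4, 4]]

Since K sits to the right of X, X = RK⁻¹.
det K = 4, so K⁻¹ = [[-5, 25/4, -13/4], [2, -9/4, 5/4], [0, 1/4, -1/4]].
X = RK⁻¹ = [[-4, -13, -9], [-5, -15, -26]] · [[-5, 25/4, -13/4], [2, -9/4, 5/4], [0, 1/4, -1/4]] = [[-6, 2, -1], [-5, -4, 4]].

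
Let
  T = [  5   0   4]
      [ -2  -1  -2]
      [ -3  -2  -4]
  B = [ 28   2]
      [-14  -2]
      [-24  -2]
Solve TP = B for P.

P = [[4, 2], [2, 2], [2, -2]]

T is on the left of P, so left-multiply by T⁻¹: P = T⁻¹B.
T has determinant 4; T⁻¹ = [[0, -2, 1], [-1/2, -2, 1/2], [1/4, 5/2, -5/4]].
P = T⁻¹B = [[0, -2, 1], [-1/2, -2, 1/2], [1/4, 5/2, -5/4]] · [[28, 2], [-14, -2], [-24, -2]] = [[4, 2], [2, 2], [2, -2]].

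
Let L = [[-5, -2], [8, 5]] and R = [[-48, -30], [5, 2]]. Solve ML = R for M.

M = [[0, -6], [-1, 0]]

Since L sits to the right of M, M = RL⁻¹.
L has determinant -9; L⁻¹ = [[-5/9, -2/9], [8/9, 5/9]].
M = RL⁻¹ = [[-48, -30], [5, 2]] · [[-5/9, -2/9], [8/9, 5/9]] = [[0, -6], [-1, 0]].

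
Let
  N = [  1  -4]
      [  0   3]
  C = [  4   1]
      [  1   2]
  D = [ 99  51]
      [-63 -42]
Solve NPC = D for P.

P = [[5, -5], [-4, -5]]

P = N⁻¹DC⁻¹ (apply N⁻¹ on the left and C⁻¹ on the right).
N has determinant 3; N⁻¹ = [[1, 4/3], [0, 1/3]].
det C = 7, so C⁻¹ = [[2/7, -1/7], [-1/7, 4/7]].
N⁻¹D = [[15, -5], [-21, -14]].
P = (N⁻¹D)C⁻¹ = [[5, -5], [-4, -5]].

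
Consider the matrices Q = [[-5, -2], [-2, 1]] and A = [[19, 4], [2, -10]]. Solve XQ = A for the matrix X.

X = [[-3, -2], [2, -6]]

Since Q sits to the right of X, X = AQ⁻¹.
det Q = -9; the adjugate gives Q⁻¹ = [[-1/9, -2/9], [-2/9, 5/9]].
X = AQ⁻¹ = [[19, 4], [2, -10]] · [[-1/9, -2/9], [-2/9, 5/9]] = [[-3, -2], [2, -6]].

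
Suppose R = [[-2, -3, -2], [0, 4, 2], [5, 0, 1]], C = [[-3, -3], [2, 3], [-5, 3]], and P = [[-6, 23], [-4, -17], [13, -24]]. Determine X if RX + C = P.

RX = P − C = [[-3, 26], [-6, -20], [18, -27]].
R is on the left of X, so left-multiply by R⁻¹: X = R⁻¹(P − C).
det R = 2; the adjugate gives R⁻¹ = [[2, 3/2, 1], [5, 4, 2], [-10, -15/2, -4]].
X = R⁻¹(P − C) = [[3, -5], [-3, -4], [3, -2]].

X = [[3, -5], [-3, -4], [3, -2]]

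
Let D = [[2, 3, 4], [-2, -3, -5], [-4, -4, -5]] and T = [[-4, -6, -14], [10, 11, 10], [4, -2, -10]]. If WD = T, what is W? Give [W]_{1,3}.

Right-multiplying both sides by D⁻¹ gives W = TD⁻¹.
det D = 4; the adjugate gives D⁻¹ = [[-5/4, -1/4, -3/4], [5/2, 3/2, 1/2], [-1, -1, 0]].
W = TD⁻¹ = [[-4, -6, -14], [10, 11, 10], [4, -2, -10]] · [[-5/4, -1/4, -3/4], [5/2, 3/2, 1/2], [-1, -1, 0]] = [[4, 6, 0], [5, 4, -2], [0, 6, -4]].

0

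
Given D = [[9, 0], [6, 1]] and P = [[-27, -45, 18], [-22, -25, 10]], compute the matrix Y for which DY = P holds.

Y = [[-3, -5, 2], [-4, 5, -2]]

D is on the left of Y, so left-multiply by D⁻¹: Y = D⁻¹P.
D has determinant 9; D⁻¹ = [[1/9, 0], [-2/3, 1]].
Y = D⁻¹P = [[1/9, 0], [-2/3, 1]] · [[-27, -45, 18], [-22, -25, 10]] = [[-3, -5, 2], [-4, 5, -2]].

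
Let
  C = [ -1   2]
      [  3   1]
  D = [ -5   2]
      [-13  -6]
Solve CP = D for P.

Left-multiplying both sides by C⁻¹ gives P = C⁻¹D.
C has determinant -7; C⁻¹ = [[-1/7, 2/7], [3/7, 1/7]].
P = C⁻¹D = [[-1/7, 2/7], [3/7, 1/7]] · [[-5, 2], [-13, -6]] = [[-3, -2], [-4, 0]].

P = [[-3, -2], [-4, 0]]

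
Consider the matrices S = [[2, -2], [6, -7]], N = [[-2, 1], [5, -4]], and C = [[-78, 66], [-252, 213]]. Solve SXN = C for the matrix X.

X = [[-2, -5], [1, 4]]

Left-multiply by S⁻¹ and right-multiply by N⁻¹: X = S⁻¹CN⁻¹.
det S = -2; the adjugate gives S⁻¹ = [[7/2, -1], [3, -1]].
N has determinant 3; N⁻¹ = [[-4/3, -1/3], [-5/3, -2/3]].
S⁻¹C = [[-21, 18], [18, -15]].
X = (S⁻¹C)N⁻¹ = [[-2, -5], [1, 4]].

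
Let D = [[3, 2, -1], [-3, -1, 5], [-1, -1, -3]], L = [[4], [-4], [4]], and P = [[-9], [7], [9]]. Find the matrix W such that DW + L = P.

DW = P − L = [[-13], [11], [5]].
Left-multiplying both sides by D⁻¹ gives W = D⁻¹(P − L).
det D = -6, so D⁻¹ = [[-4/3, -7/6, -3/2], [7/3, 5/3, 2], [-1/3, -1/6, -1/2]].
W = D⁻¹(P − L) = [[-3], [-2], [0]].

W = [[-3], [-2], [0]]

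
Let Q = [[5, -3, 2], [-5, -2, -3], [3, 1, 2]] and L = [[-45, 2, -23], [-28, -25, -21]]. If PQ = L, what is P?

P = [[-4, 5, 0], [3, 5, -6]]

Right-multiplying both sides by Q⁻¹ gives P = LQ⁻¹.
Q has determinant -6; Q⁻¹ = [[1/6, -4/3, -13/6], [-1/6, -2/3, -5/6], [-1/6, 7/3, 25/6]].
P = LQ⁻¹ = [[-45, 2, -23], [-28, -25, -21]] · [[1/6, -4/3, -13/6], [-1/6, -2/3, -5/6], [-1/6, 7/3, 25/6]] = [[-4, 5, 0], [3, 5, -6]].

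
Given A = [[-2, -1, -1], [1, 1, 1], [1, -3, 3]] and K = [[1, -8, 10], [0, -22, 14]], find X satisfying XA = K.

X = [[3, 4, 3], [2, -2, 6]]

Since A sits to the right of X, X = KA⁻¹.
det A = -6; the adjugate gives A⁻¹ = [[-1, -1, 0], [1/3, 5/6, -1/6], [2/3, 7/6, 1/6]].
X = KA⁻¹ = [[1, -8, 10], [0, -22, 14]] · [[-1, -1, 0], [1/3, 5/6, -1/6], [2/3, 7/6, 1/6]] = [[3, 4, 3], [2, -2, 6]].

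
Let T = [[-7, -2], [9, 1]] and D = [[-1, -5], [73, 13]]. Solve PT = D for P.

P = [[4, 3], [-4, 5]]

T is on the right of P, so right-multiply by T⁻¹: P = DT⁻¹.
det T = 11; the adjugate gives T⁻¹ = [[1/11, 2/11], [-9/11, -7/11]].
P = DT⁻¹ = [[-1, -5], [73, 13]] · [[1/11, 2/11], [-9/11, -7/11]] = [[4, 3], [-4, 5]].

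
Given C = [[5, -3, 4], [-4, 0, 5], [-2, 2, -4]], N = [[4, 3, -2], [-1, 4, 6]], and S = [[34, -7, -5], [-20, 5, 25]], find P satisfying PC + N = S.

P = [[4, -3, 1], [-3, 3, -4]]

PC = S − N = [[30, -10, -3], [-19, 1, 19]].
Since C sits to the right of P, P = (S − N)C⁻¹.
det C = -4; the adjugate gives C⁻¹ = [[5/2, 1, 15/4], [13/2, 3, 41/4], [2, 1, 3]].
P = (S − N)C⁻¹ = [[4, -3, 1], [-3, 3, -4]].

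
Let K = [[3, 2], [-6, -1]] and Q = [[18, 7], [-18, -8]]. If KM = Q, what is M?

Left-multiplying both sides by K⁻¹ gives M = K⁻¹Q.
K has determinant 9; K⁻¹ = [[-1/9, -2/9], [2/3, 1/3]].
M = K⁻¹Q = [[-1/9, -2/9], [2/3, 1/3]] · [[18, 7], [-18, -8]] = [[2, 1], [6, 2]].

M = [[2, 1], [6, 2]]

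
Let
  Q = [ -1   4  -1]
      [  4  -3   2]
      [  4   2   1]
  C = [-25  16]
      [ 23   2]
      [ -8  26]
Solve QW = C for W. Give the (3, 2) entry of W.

6

Since Q multiplies W on the left, W = Q⁻¹C.
Q has determinant 3; Q⁻¹ = [[-7/3, -2, 5/3], [4/3, 1, -2/3], [20/3, 6, -13/3]].
W = Q⁻¹C = [[-7/3, -2, 5/3], [4/3, 1, -2/3], [20/3, 6, -13/3]] · [[-25, 16], [23, 2], [-8, 26]] = [[-1, 2], [-5, 6], [6, 6]].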